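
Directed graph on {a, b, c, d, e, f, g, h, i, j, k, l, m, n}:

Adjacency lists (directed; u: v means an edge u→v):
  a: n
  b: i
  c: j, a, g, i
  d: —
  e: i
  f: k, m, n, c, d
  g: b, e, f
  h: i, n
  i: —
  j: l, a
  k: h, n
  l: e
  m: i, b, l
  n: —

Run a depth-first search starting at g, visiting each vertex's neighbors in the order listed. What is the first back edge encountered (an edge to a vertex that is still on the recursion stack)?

DFS from g (visiting each vertex's neighbors in the order listed); mark gray on enter, black on exit:
g gray
  b gray
    i gray
    i black
  b black
  e gray
    e→i: i black — skip
  e black
  f gray
    k gray
      h gray
        h→i: i black — skip
        n gray
        n black
      h black
      k→n: n black — skip
    k black
    m gray
      m→i: i black — skip
      m→b: b black — skip
      l gray
        l→e: e black — skip
      l black
    m black
    f→n: n black — skip
    c gray
      j gray
        j→l: l black — skip
        a gray
          a→n: n black — skip
        a black
      j black
      c→a: a black — skip
      c→g: g is gray → back edge
First back edge: c → g.

c→g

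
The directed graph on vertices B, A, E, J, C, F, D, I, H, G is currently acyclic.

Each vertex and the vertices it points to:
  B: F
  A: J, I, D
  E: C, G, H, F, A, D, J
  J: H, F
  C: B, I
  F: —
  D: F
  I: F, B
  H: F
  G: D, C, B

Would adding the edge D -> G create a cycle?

Yes

Adding D→G creates a cycle iff G can already reach D.
Path from G: G → D.
So G → … → D → G is a cycle.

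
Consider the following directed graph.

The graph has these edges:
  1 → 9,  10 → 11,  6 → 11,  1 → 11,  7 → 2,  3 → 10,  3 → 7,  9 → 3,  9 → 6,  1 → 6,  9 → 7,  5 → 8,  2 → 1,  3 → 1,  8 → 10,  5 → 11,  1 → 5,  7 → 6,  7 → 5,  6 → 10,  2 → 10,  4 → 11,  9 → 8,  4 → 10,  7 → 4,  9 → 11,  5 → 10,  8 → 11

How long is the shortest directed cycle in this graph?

For each vertex v, BFS finds the shortest path from v back to v.
The shortest such closed walk is 1 → 9 → 3 → 1, length 3.

3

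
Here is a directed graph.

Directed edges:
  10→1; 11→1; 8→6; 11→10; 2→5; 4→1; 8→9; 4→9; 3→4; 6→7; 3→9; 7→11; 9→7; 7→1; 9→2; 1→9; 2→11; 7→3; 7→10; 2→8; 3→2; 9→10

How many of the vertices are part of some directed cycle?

10

A vertex is on a directed cycle iff it belongs to a strongly connected component of size ≥ 2 (or has a self-loop).
The vertices on cycles are {1, 2, 3, 4, 6, 7, 8, 9, 10, 11} — 10 in total.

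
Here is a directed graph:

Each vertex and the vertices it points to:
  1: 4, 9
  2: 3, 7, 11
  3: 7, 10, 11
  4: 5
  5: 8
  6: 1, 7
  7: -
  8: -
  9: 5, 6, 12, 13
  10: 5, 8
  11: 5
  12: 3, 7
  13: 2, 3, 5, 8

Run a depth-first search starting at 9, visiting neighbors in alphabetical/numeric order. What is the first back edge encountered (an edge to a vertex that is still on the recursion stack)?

1→9

DFS from 9 (visiting neighbors in alphabetical/numeric order); mark gray on enter, black on exit:
9 gray
  5 gray
    8 gray
    8 black
  5 black
  6 gray
    1 gray
      4 gray
        4→5: 5 black — skip
      4 black
      1→9: 9 is gray → back edge
First back edge: 1 → 9.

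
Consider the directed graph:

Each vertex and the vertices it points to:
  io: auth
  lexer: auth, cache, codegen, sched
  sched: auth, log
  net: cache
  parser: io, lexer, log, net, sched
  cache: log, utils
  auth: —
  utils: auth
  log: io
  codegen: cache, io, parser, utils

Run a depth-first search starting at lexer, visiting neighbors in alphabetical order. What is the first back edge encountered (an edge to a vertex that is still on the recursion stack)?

parser->lexer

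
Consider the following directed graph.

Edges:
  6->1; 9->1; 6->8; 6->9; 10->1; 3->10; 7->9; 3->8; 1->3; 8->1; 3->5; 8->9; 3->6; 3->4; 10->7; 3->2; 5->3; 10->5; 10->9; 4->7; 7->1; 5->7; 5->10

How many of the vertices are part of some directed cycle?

A vertex is on a directed cycle iff it belongs to a strongly connected component of size ≥ 2 (or has a self-loop).
The vertices on cycles are {1, 3, 4, 5, 6, 7, 8, 9, 10} — 9 in total.

9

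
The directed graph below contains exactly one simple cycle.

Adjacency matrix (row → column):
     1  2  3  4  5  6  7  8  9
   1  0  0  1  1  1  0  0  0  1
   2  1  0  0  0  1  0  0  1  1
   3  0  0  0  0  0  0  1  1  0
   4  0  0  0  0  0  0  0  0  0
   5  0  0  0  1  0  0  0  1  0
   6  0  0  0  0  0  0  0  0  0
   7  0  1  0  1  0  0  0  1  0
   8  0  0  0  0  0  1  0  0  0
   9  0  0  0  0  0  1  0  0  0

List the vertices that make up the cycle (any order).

DFS with gray/black marking from 7:
7 gray
  4 gray
  4 black
  8 gray
    6 gray
    6 black
  8 black
  2 gray
    2→8: 8 black — skip
    9 gray
      9→6: 6 black — skip
    9 black
    5 gray
      5→4: 4 black — skip
      5→8: 8 black — skip
    5 black
    1 gray
      1→4: 4 black — skip
      1→9: 9 black — skip
      1→5: 5 black — skip
      3 gray
        3→8: 8 black — skip
        3→7: 7 is gray → back edge
Back edge closes the cycle 7 → 2 → 1 → 3 → 7; its vertices are {1, 2, 3, 7}.

1, 2, 3, 7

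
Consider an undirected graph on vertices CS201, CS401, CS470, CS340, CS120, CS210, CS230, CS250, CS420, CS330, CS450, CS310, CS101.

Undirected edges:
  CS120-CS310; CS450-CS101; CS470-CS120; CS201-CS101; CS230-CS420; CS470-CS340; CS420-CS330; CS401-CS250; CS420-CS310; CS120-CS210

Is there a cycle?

No

DFS, tracking each vertex's parent; an edge to a visited non-parent vertex closes a cycle.
Start from CS310:
visit CS310 (parent –)
  visit CS120 (parent CS310)
    visit CS210 (parent CS120)
      CS210–CS120: parent, skip
    visit CS470 (parent CS120)
      visit CS340 (parent CS470)
        CS340–CS470: parent, skip
      CS470–CS120: parent, skip
    CS120–CS310: parent, skip
  visit CS420 (parent CS310)
    visit CS330 (parent CS420)
      CS330–CS420: parent, skip
    CS420–CS310: parent, skip
    visit CS230 (parent CS420)
      CS230–CS420: parent, skip
visit CS201 (parent –)
  visit CS101 (parent CS201)
    visit CS450 (parent CS101)
      CS450–CS101: parent, skip
    CS101–CS201: parent, skip
visit CS401 (parent –)
  visit CS250 (parent CS401)
    CS250–CS401: parent, skip
No non-parent visited neighbor found — the graph is a forest.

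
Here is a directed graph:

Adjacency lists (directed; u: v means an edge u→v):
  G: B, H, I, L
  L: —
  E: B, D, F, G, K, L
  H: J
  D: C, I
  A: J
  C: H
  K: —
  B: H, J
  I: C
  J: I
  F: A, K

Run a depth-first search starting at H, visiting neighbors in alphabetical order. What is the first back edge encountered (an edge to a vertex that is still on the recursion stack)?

DFS from H (visiting neighbors in alphabetical order); mark gray on enter, black on exit:
H gray
  J gray
    I gray
      C gray
        C→H: H is gray → back edge
First back edge: C → H.

C->H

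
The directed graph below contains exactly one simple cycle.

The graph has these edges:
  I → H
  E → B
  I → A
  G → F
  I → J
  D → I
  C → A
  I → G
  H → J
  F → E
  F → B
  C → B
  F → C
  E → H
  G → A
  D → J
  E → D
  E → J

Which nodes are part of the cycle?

DFS with gray/black marking from F:
F gray
  C gray
    A gray
    A black
    B gray
    B black
  C black
  E gray
    D gray
      J gray
      J black
      I gray
        I→J: J black — skip
        I→A: A black — skip
        H gray
          H→J: J black — skip
        H black
        G gray
          G→F: F is gray → back edge
Back edge closes the cycle F → E → D → I → G → F; its vertices are {D, E, F, G, I}.

D, E, F, G, I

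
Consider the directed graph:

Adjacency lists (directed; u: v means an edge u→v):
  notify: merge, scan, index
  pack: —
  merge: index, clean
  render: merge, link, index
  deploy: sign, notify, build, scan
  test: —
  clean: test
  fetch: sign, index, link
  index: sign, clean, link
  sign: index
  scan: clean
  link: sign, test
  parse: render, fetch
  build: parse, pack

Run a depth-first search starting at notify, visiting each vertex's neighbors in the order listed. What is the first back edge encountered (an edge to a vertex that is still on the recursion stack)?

DFS from notify (visiting each vertex's neighbors in the order listed); mark gray on enter, black on exit:
notify gray
  merge gray
    index gray
      sign gray
        sign→index: index is gray → back edge
First back edge: sign → index.

sign->index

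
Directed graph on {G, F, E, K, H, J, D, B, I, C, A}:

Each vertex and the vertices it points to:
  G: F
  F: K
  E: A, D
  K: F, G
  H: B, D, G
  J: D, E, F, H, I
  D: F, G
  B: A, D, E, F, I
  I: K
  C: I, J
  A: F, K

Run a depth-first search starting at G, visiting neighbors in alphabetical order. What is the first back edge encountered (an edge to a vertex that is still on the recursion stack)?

DFS from G (visiting neighbors in alphabetical order); mark gray on enter, black on exit:
G gray
  F gray
    K gray
      K→F: F is gray → back edge
First back edge: K → F.

K->F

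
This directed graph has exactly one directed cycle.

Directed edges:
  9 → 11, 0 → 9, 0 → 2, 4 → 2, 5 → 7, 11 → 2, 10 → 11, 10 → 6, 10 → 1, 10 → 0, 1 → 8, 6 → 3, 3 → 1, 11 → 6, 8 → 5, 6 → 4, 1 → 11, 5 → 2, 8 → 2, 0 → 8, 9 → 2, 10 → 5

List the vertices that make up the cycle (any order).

1, 3, 6, 11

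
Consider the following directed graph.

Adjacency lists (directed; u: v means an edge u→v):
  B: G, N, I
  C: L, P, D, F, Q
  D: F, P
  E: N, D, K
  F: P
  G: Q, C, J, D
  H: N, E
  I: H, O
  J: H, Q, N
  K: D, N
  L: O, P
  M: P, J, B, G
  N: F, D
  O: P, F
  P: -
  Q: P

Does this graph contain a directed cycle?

No

DFS with white/gray/black marking, starting from K:
K gray
  D gray
    F gray
      P gray
      P black
    F black
    D→P: P black — skip
  D black
  N gray
    N→F: F black — skip
    N→D: D black — skip
  N black
K black
B gray
  G gray
    Q gray
      Q→P: P black — skip
    Q black
    C gray
      L gray
        O gray
          O→P: P black — skip
          O→F: F black — skip
        O black
        L→P: P black — skip
      L black
      C→P: P black — skip
      C→D: D black — skip
      C→F: F black — skip
      C→Q: Q black — skip
    C black
    J gray
      H gray
        H→N: N black — skip
        E gray
          E→N: N black — skip
          E→D: D black — skip
          E→K: K black — skip
        E black
      H black
      J→Q: Q black — skip
      J→N: N black — skip
    J black
    G→D: D black — skip
  G black
  B→N: N black — skip
  I gray
    I→H: H black — skip
    I→O: O black — skip
  I black
B black
M gray
  M→P: P black — skip
  M→J: J black — skip
  M→B: B black — skip
  M→G: G black — skip
M black
Every edge goes to a white or black vertex — no back edge, so the graph is acyclic.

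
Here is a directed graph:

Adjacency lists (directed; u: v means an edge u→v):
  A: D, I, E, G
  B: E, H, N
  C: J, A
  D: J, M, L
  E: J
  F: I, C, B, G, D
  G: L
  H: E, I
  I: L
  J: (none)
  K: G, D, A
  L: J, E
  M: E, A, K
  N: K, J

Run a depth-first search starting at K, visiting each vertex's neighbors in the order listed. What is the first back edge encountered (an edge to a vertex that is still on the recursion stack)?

A->D

DFS from K (visiting each vertex's neighbors in the order listed); mark gray on enter, black on exit:
K gray
  G gray
    L gray
      J gray
      J black
      E gray
        E→J: J black — skip
      E black
    L black
  G black
  D gray
    D→J: J black — skip
    M gray
      M→E: E black — skip
      A gray
        A→D: D is gray → back edge
First back edge: A → D.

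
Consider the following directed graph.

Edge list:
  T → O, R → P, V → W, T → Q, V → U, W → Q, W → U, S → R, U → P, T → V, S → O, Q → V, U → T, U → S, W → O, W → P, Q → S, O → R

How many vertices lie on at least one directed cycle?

5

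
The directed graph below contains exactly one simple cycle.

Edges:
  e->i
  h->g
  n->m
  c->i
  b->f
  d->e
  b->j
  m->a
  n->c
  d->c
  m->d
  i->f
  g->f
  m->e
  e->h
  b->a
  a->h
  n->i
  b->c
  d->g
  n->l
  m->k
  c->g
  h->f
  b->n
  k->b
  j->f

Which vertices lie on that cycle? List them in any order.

b, k, m, n

DFS with gray/black marking from b:
b gray
  c gray
    g gray
      f gray
      f black
    g black
    i gray
      i→f: f black — skip
    i black
  c black
  b→f: f black — skip
  a gray
    h gray
      h→f: f black — skip
      h→g: g black — skip
    h black
  a black
  n gray
    n→c: c black — skip
    l gray
    l black
    n→i: i black — skip
    m gray
      k gray
        k→b: b is gray → back edge
Back edge closes the cycle b → n → m → k → b; its vertices are {b, k, m, n}.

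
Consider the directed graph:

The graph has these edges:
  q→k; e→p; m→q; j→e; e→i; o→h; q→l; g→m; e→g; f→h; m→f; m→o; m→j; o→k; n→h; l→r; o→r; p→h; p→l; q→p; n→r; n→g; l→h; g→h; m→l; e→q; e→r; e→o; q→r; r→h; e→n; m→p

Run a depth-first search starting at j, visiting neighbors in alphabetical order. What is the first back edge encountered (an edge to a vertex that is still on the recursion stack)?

m->j

DFS from j (visiting neighbors in alphabetical order); mark gray on enter, black on exit:
j gray
  e gray
    g gray
      h gray
      h black
      m gray
        f gray
          f→h: h black — skip
        f black
        m→j: j is gray → back edge
First back edge: m → j.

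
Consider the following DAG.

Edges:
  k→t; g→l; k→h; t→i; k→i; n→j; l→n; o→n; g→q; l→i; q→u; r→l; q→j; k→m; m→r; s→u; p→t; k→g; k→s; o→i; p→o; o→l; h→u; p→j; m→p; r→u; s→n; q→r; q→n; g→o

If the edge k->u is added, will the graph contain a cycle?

No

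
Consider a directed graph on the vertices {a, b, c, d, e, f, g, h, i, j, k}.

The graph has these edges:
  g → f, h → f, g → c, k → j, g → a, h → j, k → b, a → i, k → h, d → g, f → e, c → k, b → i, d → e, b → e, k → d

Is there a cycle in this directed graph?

Yes

DFS with white/gray/black marking, starting from a:
a gray
  i gray
  i black
a black
b gray
  b→i: i black — skip
  e gray
  e black
b black
c gray
  k gray
    h gray
      f gray
        f→e: e black — skip
      f black
      j gray
      j black
    h black
    k→b: b black — skip
    d gray
      g gray
        g→f: f black — skip
        g→c: c is gray → back edge
Back edge found, so a cycle exists: c → k → d → g → c.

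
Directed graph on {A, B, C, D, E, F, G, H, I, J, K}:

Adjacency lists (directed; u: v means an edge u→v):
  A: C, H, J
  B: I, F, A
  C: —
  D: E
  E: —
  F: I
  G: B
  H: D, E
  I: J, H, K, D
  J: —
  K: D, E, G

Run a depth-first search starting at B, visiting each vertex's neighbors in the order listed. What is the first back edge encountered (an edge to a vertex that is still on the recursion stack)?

DFS from B (visiting each vertex's neighbors in the order listed); mark gray on enter, black on exit:
B gray
  I gray
    J gray
    J black
    H gray
      D gray
        E gray
        E black
      D black
      H→E: E black — skip
    H black
    K gray
      K→D: D black — skip
      K→E: E black — skip
      G gray
        G→B: B is gray → back edge
First back edge: G → B.

G→B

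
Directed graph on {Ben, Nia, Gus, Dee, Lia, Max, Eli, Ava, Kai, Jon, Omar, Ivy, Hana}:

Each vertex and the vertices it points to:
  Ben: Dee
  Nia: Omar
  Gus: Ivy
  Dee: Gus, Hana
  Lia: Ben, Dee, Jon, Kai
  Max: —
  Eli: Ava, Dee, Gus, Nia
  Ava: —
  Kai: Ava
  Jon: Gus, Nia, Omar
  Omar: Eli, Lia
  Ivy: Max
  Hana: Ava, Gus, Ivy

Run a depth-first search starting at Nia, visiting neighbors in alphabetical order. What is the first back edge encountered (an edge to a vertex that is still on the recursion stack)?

Eli→Nia

DFS from Nia (visiting neighbors in alphabetical order); mark gray on enter, black on exit:
Nia gray
  Omar gray
    Eli gray
      Ava gray
      Ava black
      Dee gray
        Gus gray
          Ivy gray
            Max gray
            Max black
          Ivy black
        Gus black
        Hana gray
          Hana→Ava: Ava black — skip
          Hana→Gus: Gus black — skip
          Hana→Ivy: Ivy black — skip
        Hana black
      Dee black
      Eli→Gus: Gus black — skip
      Eli→Nia: Nia is gray → back edge
First back edge: Eli → Nia.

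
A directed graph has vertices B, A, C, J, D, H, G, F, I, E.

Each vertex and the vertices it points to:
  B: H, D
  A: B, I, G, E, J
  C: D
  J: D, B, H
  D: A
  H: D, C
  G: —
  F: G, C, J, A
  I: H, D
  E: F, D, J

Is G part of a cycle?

No

G lies on a cycle iff there is a path from G back to itself.
Exploring from G, it never reaches itself; equivalently, its strongly connected component is a singleton.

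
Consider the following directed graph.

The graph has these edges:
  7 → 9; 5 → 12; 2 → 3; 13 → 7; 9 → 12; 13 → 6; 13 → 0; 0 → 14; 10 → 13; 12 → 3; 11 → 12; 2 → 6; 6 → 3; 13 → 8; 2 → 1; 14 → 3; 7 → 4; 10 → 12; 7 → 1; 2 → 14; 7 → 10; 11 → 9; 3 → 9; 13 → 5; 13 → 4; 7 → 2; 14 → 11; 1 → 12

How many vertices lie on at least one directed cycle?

A vertex is on a directed cycle iff it belongs to a strongly connected component of size ≥ 2 (or has a self-loop).
The vertices on cycles are {3, 7, 9, 10, 12, 13} — 6 in total.

6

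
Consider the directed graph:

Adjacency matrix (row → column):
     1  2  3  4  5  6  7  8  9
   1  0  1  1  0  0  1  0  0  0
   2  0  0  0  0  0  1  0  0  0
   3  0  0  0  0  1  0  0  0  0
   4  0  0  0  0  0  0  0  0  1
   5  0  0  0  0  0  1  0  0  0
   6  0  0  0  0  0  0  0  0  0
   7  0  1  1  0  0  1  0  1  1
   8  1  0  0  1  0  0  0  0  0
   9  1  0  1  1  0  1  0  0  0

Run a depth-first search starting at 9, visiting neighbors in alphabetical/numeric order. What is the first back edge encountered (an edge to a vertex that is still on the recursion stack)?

DFS from 9 (visiting neighbors in alphabetical/numeric order); mark gray on enter, black on exit:
9 gray
  1 gray
    2 gray
      6 gray
      6 black
    2 black
    3 gray
      5 gray
        5→6: 6 black — skip
      5 black
    3 black
    1→6: 6 black — skip
  1 black
  9→3: 3 black — skip
  4 gray
    4→9: 9 is gray → back edge
First back edge: 4 → 9.

4→9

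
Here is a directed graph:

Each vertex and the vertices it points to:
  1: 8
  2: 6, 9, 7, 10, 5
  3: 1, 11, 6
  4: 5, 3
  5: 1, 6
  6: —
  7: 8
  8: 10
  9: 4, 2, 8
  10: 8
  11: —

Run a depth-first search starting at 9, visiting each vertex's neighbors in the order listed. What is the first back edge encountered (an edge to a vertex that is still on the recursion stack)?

10→8

DFS from 9 (visiting each vertex's neighbors in the order listed); mark gray on enter, black on exit:
9 gray
  4 gray
    5 gray
      1 gray
        8 gray
          10 gray
            10→8: 8 is gray → back edge
First back edge: 10 → 8.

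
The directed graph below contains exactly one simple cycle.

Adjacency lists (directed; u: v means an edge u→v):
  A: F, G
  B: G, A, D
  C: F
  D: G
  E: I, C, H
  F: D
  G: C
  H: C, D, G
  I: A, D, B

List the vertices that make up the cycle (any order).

DFS with gray/black marking from C:
C gray
  F gray
    D gray
      G gray
        G→C: C is gray → back edge
Back edge closes the cycle C → F → D → G → C; its vertices are {C, D, F, G}.

C, D, F, G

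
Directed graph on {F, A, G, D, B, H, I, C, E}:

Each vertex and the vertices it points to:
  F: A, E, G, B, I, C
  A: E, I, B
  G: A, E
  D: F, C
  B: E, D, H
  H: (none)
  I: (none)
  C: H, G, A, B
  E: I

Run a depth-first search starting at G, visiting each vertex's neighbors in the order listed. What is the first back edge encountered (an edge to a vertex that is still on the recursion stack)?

F→A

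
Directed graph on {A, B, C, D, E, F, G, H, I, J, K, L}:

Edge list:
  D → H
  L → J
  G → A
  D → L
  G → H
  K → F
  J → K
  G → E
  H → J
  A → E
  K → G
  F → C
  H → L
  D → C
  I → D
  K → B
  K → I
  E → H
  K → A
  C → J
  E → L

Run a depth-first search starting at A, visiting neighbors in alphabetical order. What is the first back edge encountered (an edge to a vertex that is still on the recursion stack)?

K->A

DFS from A (visiting neighbors in alphabetical order); mark gray on enter, black on exit:
A gray
  E gray
    H gray
      J gray
        K gray
          K→A: A is gray → back edge
First back edge: K → A.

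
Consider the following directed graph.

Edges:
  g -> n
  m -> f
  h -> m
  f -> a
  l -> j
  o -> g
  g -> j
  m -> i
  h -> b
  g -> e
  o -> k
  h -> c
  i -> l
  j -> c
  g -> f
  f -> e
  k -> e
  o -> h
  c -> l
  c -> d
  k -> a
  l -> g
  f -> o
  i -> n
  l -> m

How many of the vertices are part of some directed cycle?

A vertex is on a directed cycle iff it belongs to a strongly connected component of size ≥ 2 (or has a self-loop).
The vertices on cycles are {c, f, g, h, i, j, l, m, o} — 9 in total.

9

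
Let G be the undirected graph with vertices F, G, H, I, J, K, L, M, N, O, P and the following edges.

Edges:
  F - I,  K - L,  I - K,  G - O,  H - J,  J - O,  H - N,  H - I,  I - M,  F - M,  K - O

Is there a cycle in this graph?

Yes

DFS, tracking each vertex's parent; an edge to a visited non-parent vertex closes a cycle.
Start from G:
visit G (parent –)
  visit O (parent G)
    O–G: parent, skip
    visit K (parent O)
      visit L (parent K)
        L–K: parent, skip
      K–O: parent, skip
      visit I (parent K)
        I–K: parent, skip
        visit M (parent I)
          visit F (parent M)
            F–I: I visited and ≠ parent → cycle
Cycle: I – M – F – I.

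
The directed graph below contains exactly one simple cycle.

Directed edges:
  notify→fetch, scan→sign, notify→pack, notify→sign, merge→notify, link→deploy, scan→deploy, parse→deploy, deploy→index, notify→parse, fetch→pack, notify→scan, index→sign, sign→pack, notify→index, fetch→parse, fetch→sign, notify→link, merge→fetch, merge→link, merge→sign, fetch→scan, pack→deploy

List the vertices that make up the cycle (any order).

pack, sign, index, deploy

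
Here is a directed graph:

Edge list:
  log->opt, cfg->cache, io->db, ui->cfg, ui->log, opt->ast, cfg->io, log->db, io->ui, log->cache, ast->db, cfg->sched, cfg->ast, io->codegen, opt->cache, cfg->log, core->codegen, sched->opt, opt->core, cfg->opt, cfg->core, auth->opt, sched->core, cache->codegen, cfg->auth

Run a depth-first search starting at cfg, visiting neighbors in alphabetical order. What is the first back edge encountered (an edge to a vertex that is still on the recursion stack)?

ui->cfg

DFS from cfg (visiting neighbors in alphabetical order); mark gray on enter, black on exit:
cfg gray
  ast gray
    db gray
    db black
  ast black
  auth gray
    opt gray
      opt→ast: ast black — skip
      cache gray
        codegen gray
        codegen black
      cache black
      core gray
        core→codegen: codegen black — skip
      core black
    opt black
  auth black
  cfg→cache: cache black — skip
  cfg→core: core black — skip
  io gray
    io→codegen: codegen black — skip
    io→db: db black — skip
    ui gray
      ui→cfg: cfg is gray → back edge
First back edge: ui → cfg.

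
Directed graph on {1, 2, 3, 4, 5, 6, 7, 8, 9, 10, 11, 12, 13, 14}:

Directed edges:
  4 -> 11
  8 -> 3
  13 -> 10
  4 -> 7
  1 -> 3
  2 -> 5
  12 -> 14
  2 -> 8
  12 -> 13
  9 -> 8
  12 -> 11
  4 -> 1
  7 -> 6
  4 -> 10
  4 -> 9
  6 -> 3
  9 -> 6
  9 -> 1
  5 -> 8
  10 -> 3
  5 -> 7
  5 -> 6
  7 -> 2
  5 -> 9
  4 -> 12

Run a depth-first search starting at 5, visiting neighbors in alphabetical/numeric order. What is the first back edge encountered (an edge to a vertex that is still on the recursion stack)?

2→5

DFS from 5 (visiting neighbors in alphabetical/numeric order); mark gray on enter, black on exit:
5 gray
  6 gray
    3 gray
    3 black
  6 black
  7 gray
    2 gray
      2→5: 5 is gray → back edge
First back edge: 2 → 5.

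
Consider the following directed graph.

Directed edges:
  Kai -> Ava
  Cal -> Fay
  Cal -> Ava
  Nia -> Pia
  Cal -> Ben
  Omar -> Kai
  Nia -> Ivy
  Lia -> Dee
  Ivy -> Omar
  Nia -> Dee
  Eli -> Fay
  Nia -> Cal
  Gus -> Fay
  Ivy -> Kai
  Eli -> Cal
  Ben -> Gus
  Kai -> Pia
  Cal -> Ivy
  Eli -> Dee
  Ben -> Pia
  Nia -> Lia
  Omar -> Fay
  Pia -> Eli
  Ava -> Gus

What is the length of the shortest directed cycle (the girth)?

4

For each vertex v, BFS finds the shortest path from v back to v.
The shortest such closed walk is Cal → Ben → Pia → Eli → Cal, length 4.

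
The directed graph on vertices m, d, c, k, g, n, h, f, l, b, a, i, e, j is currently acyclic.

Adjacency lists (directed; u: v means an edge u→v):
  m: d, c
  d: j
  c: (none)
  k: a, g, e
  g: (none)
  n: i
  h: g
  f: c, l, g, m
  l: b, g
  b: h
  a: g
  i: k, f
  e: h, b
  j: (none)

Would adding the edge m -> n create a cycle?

Adding m→n creates a cycle iff n can already reach m.
Path from n: n → i → f → m.
So n → … → m → n is a cycle.

Yes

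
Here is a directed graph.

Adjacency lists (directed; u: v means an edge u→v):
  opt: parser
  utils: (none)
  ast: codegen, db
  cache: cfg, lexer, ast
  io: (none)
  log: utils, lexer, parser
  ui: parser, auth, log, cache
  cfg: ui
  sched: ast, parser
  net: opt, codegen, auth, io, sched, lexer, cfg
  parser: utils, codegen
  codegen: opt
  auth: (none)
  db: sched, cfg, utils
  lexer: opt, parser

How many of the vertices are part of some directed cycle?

A vertex is on a directed cycle iff it belongs to a strongly connected component of size ≥ 2 (or has a self-loop).
The vertices on cycles are {db, ui, ast, cfg, opt, cache, sched, parser, codegen} — 9 in total.

9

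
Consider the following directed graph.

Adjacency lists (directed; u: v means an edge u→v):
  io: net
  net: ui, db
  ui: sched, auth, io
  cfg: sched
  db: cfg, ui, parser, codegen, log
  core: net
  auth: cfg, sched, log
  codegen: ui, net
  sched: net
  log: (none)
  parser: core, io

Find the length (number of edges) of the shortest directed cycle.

3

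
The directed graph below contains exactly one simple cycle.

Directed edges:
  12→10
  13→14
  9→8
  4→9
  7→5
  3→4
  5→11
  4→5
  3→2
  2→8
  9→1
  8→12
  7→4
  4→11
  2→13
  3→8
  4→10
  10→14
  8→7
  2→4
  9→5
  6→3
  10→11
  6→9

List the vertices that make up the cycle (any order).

4, 7, 8, 9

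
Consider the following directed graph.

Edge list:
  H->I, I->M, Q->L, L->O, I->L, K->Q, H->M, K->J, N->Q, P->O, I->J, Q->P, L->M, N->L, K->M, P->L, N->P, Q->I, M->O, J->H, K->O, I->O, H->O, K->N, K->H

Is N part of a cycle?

N lies on a cycle iff there is a path from N back to itself.
Exploring from N, it never reaches itself; equivalently, its strongly connected component is a singleton.

No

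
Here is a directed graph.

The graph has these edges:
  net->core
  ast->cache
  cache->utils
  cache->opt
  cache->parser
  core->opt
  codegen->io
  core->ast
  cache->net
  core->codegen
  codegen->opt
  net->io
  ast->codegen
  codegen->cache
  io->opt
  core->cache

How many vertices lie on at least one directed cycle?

5

A vertex is on a directed cycle iff it belongs to a strongly connected component of size ≥ 2 (or has a self-loop).
The vertices on cycles are {ast, net, core, cache, codegen} — 5 in total.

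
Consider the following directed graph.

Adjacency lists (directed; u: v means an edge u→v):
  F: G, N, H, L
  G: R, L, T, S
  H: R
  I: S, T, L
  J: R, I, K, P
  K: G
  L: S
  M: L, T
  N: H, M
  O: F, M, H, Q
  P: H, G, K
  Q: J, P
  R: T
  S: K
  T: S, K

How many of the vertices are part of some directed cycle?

A vertex is on a directed cycle iff it belongs to a strongly connected component of size ≥ 2 (or has a self-loop).
The vertices on cycles are {G, K, L, R, S, T} — 6 in total.

6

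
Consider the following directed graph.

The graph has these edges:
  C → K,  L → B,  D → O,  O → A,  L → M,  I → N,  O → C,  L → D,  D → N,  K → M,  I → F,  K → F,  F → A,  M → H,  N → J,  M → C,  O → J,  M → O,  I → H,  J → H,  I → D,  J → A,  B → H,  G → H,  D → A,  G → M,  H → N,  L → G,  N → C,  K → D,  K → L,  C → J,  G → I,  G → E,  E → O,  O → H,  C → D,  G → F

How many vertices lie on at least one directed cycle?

A vertex is on a directed cycle iff it belongs to a strongly connected component of size ≥ 2 (or has a self-loop).
The vertices on cycles are {B, C, D, E, G, H, I, J, K, L, M, N, O} — 13 in total.

13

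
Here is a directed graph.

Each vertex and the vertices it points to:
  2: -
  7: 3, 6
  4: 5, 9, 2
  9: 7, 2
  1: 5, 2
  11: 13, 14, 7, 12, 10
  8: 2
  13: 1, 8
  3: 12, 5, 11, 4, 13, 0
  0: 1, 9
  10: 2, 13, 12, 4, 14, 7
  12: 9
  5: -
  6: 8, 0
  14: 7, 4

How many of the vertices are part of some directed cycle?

10

A vertex is on a directed cycle iff it belongs to a strongly connected component of size ≥ 2 (or has a self-loop).
The vertices on cycles are {0, 3, 4, 6, 7, 9, 10, 11, 12, 14} — 10 in total.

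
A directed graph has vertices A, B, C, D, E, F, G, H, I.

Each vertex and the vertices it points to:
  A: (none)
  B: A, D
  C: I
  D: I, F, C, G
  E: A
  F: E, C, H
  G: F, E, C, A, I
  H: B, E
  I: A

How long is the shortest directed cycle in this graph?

4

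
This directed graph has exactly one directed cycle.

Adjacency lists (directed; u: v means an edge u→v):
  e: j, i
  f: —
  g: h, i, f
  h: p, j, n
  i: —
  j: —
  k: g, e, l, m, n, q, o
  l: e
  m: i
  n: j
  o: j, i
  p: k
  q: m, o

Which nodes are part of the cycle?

g, h, k, p

DFS with gray/black marking from k:
k gray
  g gray
    h gray
      p gray
        p→k: k is gray → back edge
Back edge closes the cycle k → g → h → p → k; its vertices are {g, h, k, p}.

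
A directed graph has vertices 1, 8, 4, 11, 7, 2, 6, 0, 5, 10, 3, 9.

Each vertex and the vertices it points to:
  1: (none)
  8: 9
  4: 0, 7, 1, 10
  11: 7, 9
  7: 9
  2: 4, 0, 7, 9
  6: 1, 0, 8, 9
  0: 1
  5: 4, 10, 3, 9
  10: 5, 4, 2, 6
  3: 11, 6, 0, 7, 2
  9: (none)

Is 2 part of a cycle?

Yes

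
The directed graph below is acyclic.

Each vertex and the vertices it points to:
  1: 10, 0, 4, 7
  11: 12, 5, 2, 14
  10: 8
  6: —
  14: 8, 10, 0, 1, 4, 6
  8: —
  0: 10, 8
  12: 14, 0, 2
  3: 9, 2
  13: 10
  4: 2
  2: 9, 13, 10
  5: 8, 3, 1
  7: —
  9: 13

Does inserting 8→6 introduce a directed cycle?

No

Adding 8→6 creates a cycle iff 6 can already reach 8.
Explore from 6: no path reaches 8. The graph stays acyclic.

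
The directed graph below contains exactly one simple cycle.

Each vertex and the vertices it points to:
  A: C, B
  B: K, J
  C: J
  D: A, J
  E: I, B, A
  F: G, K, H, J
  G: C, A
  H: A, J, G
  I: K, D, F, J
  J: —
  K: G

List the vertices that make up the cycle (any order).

A, B, G, K

DFS with gray/black marking from K:
K gray
  G gray
    C gray
      J gray
      J black
    C black
    A gray
      A→C: C black — skip
      B gray
        B→K: K is gray → back edge
Back edge closes the cycle K → G → A → B → K; its vertices are {A, B, G, K}.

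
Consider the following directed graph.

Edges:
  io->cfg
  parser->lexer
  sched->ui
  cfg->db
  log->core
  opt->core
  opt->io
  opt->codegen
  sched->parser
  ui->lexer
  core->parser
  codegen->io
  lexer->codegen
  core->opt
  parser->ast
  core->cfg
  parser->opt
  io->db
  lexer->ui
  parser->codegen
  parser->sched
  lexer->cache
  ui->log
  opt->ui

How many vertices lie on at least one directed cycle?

A vertex is on a directed cycle iff it belongs to a strongly connected component of size ≥ 2 (or has a self-loop).
The vertices on cycles are {ui, log, opt, core, lexer, sched, parser} — 7 in total.

7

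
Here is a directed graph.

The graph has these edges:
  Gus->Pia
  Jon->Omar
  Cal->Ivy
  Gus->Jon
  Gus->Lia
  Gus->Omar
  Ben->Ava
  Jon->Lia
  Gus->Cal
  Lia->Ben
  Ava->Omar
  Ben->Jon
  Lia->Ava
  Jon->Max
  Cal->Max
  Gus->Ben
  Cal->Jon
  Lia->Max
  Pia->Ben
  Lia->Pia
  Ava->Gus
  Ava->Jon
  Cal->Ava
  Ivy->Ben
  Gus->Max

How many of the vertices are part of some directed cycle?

8

A vertex is on a directed cycle iff it belongs to a strongly connected component of size ≥ 2 (or has a self-loop).
The vertices on cycles are {Ava, Ben, Cal, Gus, Ivy, Jon, Lia, Pia} — 8 in total.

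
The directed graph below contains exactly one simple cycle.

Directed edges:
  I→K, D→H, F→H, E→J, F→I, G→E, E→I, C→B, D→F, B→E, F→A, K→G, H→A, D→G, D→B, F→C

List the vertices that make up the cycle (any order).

DFS with gray/black marking from I:
I gray
  K gray
    G gray
      E gray
        E→I: I is gray → back edge
Back edge closes the cycle I → K → G → E → I; its vertices are {E, G, I, K}.

E, G, I, K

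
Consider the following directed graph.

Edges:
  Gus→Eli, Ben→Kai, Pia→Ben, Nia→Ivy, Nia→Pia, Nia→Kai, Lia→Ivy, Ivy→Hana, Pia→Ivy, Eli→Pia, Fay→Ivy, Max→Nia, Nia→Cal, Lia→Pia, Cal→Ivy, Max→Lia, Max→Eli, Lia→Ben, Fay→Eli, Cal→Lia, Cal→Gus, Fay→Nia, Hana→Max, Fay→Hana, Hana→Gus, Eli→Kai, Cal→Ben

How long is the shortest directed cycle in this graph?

4

For each vertex v, BFS finds the shortest path from v back to v.
The shortest such closed walk is Hana → Max → Lia → Ivy → Hana, length 4.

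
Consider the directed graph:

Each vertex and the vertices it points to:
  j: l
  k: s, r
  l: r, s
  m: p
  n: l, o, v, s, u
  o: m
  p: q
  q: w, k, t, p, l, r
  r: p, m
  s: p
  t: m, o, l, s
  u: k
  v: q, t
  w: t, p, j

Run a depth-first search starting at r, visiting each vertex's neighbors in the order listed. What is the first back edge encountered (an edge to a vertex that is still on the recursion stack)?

m→p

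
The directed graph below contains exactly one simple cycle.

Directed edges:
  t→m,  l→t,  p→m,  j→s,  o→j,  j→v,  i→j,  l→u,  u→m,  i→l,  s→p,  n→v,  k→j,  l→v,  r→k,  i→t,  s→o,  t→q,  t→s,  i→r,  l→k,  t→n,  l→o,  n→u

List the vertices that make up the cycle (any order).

DFS with gray/black marking from j:
j gray
  v gray
  v black
  s gray
    p gray
      m gray
      m black
    p black
    o gray
      o→j: j is gray → back edge
Back edge closes the cycle j → s → o → j; its vertices are {j, o, s}.

j, o, s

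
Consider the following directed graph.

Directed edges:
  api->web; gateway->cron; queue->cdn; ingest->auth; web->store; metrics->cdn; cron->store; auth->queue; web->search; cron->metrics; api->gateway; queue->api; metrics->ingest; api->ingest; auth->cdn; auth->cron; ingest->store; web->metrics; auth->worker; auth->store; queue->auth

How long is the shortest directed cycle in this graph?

For each vertex v, BFS finds the shortest path from v back to v.
The shortest such closed walk is queue → auth → queue, length 2.

2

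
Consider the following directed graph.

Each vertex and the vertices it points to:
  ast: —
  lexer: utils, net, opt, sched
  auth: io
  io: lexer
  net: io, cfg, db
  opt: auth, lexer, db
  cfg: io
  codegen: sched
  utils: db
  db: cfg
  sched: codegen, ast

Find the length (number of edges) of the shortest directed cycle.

2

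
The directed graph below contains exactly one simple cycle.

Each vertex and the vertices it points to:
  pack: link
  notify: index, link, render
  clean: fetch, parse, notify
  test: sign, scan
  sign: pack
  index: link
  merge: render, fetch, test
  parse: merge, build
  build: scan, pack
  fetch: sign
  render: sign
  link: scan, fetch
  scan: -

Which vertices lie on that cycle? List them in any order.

DFS with gray/black marking from pack:
pack gray
  link gray
    scan gray
    scan black
    fetch gray
      sign gray
        sign→pack: pack is gray → back edge
Back edge closes the cycle pack → link → fetch → sign → pack; its vertices are {link, pack, sign, fetch}.

link, pack, sign, fetch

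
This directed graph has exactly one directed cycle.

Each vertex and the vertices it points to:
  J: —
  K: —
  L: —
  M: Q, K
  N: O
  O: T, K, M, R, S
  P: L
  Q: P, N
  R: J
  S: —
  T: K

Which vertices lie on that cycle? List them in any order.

M, N, O, Q

DFS with gray/black marking from O:
O gray
  T gray
    K gray
    K black
  T black
  O→K: K black — skip
  M gray
    Q gray
      P gray
        L gray
        L black
      P black
      N gray
        N→O: O is gray → back edge
Back edge closes the cycle O → M → Q → N → O; its vertices are {M, N, O, Q}.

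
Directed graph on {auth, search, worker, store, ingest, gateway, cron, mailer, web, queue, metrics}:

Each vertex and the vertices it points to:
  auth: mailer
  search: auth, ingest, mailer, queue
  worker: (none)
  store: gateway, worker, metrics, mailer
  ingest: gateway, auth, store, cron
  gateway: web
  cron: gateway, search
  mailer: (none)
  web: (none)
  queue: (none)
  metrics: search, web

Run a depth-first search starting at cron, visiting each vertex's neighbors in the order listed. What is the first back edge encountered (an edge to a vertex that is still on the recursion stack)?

metrics→search

DFS from cron (visiting each vertex's neighbors in the order listed); mark gray on enter, black on exit:
cron gray
  gateway gray
    web gray
    web black
  gateway black
  search gray
    auth gray
      mailer gray
      mailer black
    auth black
    ingest gray
      ingest→gateway: gateway black — skip
      ingest→auth: auth black — skip
      store gray
        store→gateway: gateway black — skip
        worker gray
        worker black
        metrics gray
          metrics→search: search is gray → back edge
First back edge: metrics → search.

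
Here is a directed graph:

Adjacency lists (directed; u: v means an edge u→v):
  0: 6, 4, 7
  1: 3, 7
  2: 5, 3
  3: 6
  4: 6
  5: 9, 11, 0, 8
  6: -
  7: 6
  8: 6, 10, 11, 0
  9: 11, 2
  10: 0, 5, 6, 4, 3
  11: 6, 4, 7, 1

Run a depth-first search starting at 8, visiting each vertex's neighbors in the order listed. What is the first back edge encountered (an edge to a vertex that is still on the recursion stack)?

DFS from 8 (visiting each vertex's neighbors in the order listed); mark gray on enter, black on exit:
8 gray
  6 gray
  6 black
  10 gray
    0 gray
      0→6: 6 black — skip
      4 gray
        4→6: 6 black — skip
      4 black
      7 gray
        7→6: 6 black — skip
      7 black
    0 black
    5 gray
      9 gray
        11 gray
          11→6: 6 black — skip
          11→4: 4 black — skip
          11→7: 7 black — skip
          1 gray
            3 gray
              3→6: 6 black — skip
            3 black
            1→7: 7 black — skip
          1 black
        11 black
        2 gray
          2→5: 5 is gray → back edge
First back edge: 2 → 5.

2->5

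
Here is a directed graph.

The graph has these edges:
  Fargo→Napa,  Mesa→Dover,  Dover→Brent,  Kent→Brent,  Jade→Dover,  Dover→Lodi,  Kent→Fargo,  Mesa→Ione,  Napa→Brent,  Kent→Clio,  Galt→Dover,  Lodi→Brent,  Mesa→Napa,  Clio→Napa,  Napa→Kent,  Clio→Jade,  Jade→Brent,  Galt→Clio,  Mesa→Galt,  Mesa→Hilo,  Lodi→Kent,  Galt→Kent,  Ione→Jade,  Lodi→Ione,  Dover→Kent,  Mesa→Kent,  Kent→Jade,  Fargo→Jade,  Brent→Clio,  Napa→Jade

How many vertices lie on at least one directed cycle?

A vertex is on a directed cycle iff it belongs to a strongly connected component of size ≥ 2 (or has a self-loop).
The vertices on cycles are {Clio, Ione, Jade, Kent, Lodi, Napa, Brent, Dover, Fargo} — 9 in total.

9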